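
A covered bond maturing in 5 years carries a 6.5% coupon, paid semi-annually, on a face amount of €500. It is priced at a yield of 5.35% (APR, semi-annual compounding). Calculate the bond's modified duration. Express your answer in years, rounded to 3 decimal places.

4.253 years

Periodic yield y = 0.02675. First find Macaulay duration:
  t   CF        PV=CF/(1+0.02675)^t    t·PV
  1        16.25        15.8266        15.8266
  2        16.25        15.4143        30.8286
  3        16.25        15.0127        45.0381
  4        16.25        14.6216        58.4863
  5        16.25        14.2406        71.2032
  6        16.25        13.8696        83.2178
  7        16.25        13.5083        94.5580
  8        16.25        13.1564       105.2509
  9        16.25        12.8136       115.3223
  10      516.25       396.4724     3,964.7239
  Σ                    524.9362     4,584.4560
P = 524.9362; Macaulay duration = 4,584.4560 / 524.9362 = 8.73336 half-year periods = 4.36668 years.
Modified duration = D_Mac / (1 + y) = 4.36668 / 1.02675 = 4.25291 years.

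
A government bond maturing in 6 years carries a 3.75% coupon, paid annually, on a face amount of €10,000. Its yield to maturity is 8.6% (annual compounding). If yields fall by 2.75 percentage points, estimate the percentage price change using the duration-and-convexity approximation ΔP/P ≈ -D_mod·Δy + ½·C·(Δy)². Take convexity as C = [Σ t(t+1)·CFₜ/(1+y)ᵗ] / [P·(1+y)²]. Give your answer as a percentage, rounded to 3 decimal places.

+14.849%

With y = 0.086:
  t   CF        PV=CF/(1+0.086)^t    t·PV        t(t+1)·PV
  1       375.00       345.3039       345.3039         690.6077
  2       375.00       317.9594       635.9187       1,907.7562
  3       375.00       292.7803       878.3408       3,513.3631
  4       375.00       269.5951     1,078.3803       5,391.9017
  5       375.00       248.2459     1,241.2297       7,447.3780
  6    10,375.00     6,324.2518    37,945.5109     265,618.5761
  Σ                  7,798.1363    42,124.6842     284,569.5828
P = 7,798.1363; D_Mac = 5.40189 yrs; D_mod = 4.97412 yrs; C = 30.94126.
Duration effect: -4.97412 × (-0.0275) = +0.136788
Convexity effect: 0.5 × 30.94126 × (-0.0275)² = +0.0116997
ΔP/P ≈ +0.136788 + 0.0116997 = +0.148488 = +14.8488%.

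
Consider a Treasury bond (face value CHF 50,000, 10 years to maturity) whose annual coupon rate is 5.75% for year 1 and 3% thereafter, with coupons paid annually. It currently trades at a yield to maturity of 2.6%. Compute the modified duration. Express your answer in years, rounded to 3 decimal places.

Periodic yield y = 0.026. First find Macaulay duration:
  t   CF        PV=CF/(1+0.026)^t    t·PV
  1     2,875.00     2,802.1442     2,802.1442
  2     1,500.00     1,424.9399     2,849.8797
  3     1,500.00     1,388.8303     4,166.4908
  4     1,500.00     1,353.6358     5,414.5430
  5     1,500.00     1,319.3331     6,596.6655
  6     1,500.00     1,285.8997     7,715.3982
  7     1,500.00     1,253.3135     8,773.1948
  8     1,500.00     1,221.5532     9,772.4253
  9     1,500.00     1,190.5976    10,715.3786
  10   51,500.00    39,841.3111   398,413.1106
  Σ                 53,081.5583   457,219.2308
P = 53,081.5583; Macaulay duration = 457,219.2308 / 53,081.5583 = 8.61352 years.
Modified duration = D_Mac / (1 + y) = 8.61352 / 1.026 = 8.39525 years.

8.395 years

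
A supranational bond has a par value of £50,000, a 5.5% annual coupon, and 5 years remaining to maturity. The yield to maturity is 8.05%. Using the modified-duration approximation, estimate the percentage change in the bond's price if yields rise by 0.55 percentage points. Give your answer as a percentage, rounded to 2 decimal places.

-2.28%

Periodic yield y = 0.0805. Modified duration first:
  t   CF        PV=CF/(1+0.0805)^t    t·PV
  1     2,750.00     2,545.1180     2,545.1180
  2     2,750.00     2,355.5002     4,711.0005
  3     2,750.00     2,180.0095     6,540.0284
  4     2,750.00     2,017.5932     8,070.3729
  5    52,750.00    35,817.7753   179,088.8766
  Σ                 44,915.9962   200,955.3963
P = 44,915.9962; D_Mac = 4.47403 yrs; D_mod = 4.47403/(1+0.0805) = 4.14070 yrs.
ΔP/P ≈ -D_mod · Δy = -4.14070 × (+0.0055) = -0.022774 = -2.2774%.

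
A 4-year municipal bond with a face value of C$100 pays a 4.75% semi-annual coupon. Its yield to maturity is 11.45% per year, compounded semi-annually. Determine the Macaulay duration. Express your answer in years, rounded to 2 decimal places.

3.64 years

Periodic yield y = 0.05725. Discount each cash flow and weight by its period:
  t   CF        PV=CF/(1+0.05725)^t    t·PV
  1        2.375         2.2464         2.2464
  2        2.375         2.1248         4.2495
  3        2.375         2.0097         6.0291
  4        2.375         1.9009         7.6035
  5        2.375         1.7979         8.9897
  6        2.375         1.7006        10.2035
  7        2.375         1.6085        11.2595
  8      102.375        65.5801       524.6411
  Σ                     78.9689       575.2223
Price P = Σ PV = 78.9689.
Macaulay duration = Σ(t·PV) / P = 575.2223 / 78.9689 = 7.28416 half-year periods.
In years: 7.28416 / 2 = 3.64208 years.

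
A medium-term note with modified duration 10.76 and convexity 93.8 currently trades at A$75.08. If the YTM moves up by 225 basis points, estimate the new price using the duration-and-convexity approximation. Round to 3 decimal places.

Duration effect: -D_mod·Δy = -10.76 × (+0.0225) = -0.242100
Convexity effect: ½·C·(Δy)² = 0.5 × 93.8 × (0.0225)² = +0.023743125
ΔP/P ≈ -0.242100 + 0.023743125 = -0.218356875
New price ≈ 75.08 × (1 - 0.218356875) = 58.685765825.

A$58.686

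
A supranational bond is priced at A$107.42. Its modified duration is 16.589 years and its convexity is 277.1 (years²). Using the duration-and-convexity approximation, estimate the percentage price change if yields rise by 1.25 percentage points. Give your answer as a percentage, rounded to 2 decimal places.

Duration effect: -D_mod·Δy = -16.589 × (+0.0125) = -0.2073625
Convexity effect: ½·C·(Δy)² = 0.5 × 277.1 × (0.0125)² = +0.0216484375
ΔP/P ≈ -0.2073625 + 0.0216484375 = -0.1857140625
= -18.57140625%.

-18.57%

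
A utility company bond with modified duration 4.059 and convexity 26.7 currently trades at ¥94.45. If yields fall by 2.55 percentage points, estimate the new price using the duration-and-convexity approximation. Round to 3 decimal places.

Duration effect: -D_mod·Δy = -4.059 × (-0.0255) = +0.1035045
Convexity effect: ½·C·(Δy)² = 0.5 × 26.7 × (-0.0255)² = +0.0086808375
ΔP/P ≈ +0.1035045 + 0.0086808375 = +0.1121853375
New price ≈ 94.45 × (1 + 0.1121853375) = 105.045905126875.

¥105.046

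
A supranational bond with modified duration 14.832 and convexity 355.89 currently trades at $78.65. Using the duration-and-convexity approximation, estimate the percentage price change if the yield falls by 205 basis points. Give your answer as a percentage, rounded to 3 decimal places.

Duration effect: -D_mod·Δy = -14.832 × (-0.0205) = +0.304056
Convexity effect: ½·C·(Δy)² = 0.5 × 355.89 × (-0.0205)² = +0.07478138625
ΔP/P ≈ +0.304056 + 0.07478138625 = +0.37883738625
= +37.883738625%.

+37.884%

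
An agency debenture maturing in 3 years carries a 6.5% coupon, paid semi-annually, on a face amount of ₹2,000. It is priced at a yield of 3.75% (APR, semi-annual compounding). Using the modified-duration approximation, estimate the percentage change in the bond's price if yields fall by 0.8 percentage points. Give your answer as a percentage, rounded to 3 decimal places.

Periodic yield y = 0.01875. Modified duration first:
  t   CF        PV=CF/(1+0.01875)^t    t·PV
  1        65.00        63.8037        63.8037
  2        65.00        62.6294       125.2588
  3        65.00        61.4767       184.4301
  4        65.00        60.3452       241.3809
  5        65.00        59.2346       296.1729
  6     2,065.00     1,847.2017    11,083.2104
  Σ                  2,154.6913    11,994.2566
P = 2,154.6913; D_Mac = 5.56658 half-year periods = 2.78329 yrs; D_mod = 2.78329/(1+0.01875) = 2.73206 yrs.
ΔP/P ≈ -D_mod · Δy = -2.73206 × (-0.008) = +0.021857 = +2.1857%.

+2.186%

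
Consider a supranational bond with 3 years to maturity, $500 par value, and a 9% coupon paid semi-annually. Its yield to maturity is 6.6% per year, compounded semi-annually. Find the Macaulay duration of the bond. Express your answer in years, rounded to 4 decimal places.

Periodic yield y = 0.033. Discount each cash flow and weight by its period:
  t   CF        PV=CF/(1+0.033)^t    t·PV
  1        22.50        21.7812        21.7812
  2        22.50        21.0854        42.1708
  3        22.50        20.4118        61.2354
  4        22.50        19.7597        79.0390
  5        22.50        19.1285        95.6425
  6       522.50       430.0158     2,580.0945
  Σ                    532.1824     2,879.9634
Price P = Σ PV = 532.1824.
Macaulay duration = Σ(t·PV) / P = 2,879.9634 / 532.1824 = 5.41161 half-year periods.
In years: 5.41161 / 2 = 2.70580 years.

2.7058 years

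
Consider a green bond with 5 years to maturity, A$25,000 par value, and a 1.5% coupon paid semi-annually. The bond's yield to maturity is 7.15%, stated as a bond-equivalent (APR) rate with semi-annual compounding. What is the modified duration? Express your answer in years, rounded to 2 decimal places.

Periodic yield y = 0.03575. First find Macaulay duration:
  t   CF        PV=CF/(1+0.03575)^t    t·PV
  1       187.50       181.0282       181.0282
  2       187.50       174.7799       349.5597
  3       187.50       168.7471       506.2414
  4       187.50       162.9227       651.6907
  5       187.50       157.2992       786.4961
  6       187.50       151.8699       911.2192
  7       187.50       146.6279     1,026.3955
  8       187.50       141.5669     1,132.5352
  9       187.50       136.6806     1,230.1252
  10   25,187.50    17,727.0163   177,270.1629
  Σ                 19,148.5387   184,045.4541
P = 19,148.5387; Macaulay duration = 184,045.4541 / 19,148.5387 = 9.61146 half-year periods = 4.80573 years.
Modified duration = D_Mac / (1 + y) = 4.80573 / 1.03575 = 4.63986 years.

4.64 years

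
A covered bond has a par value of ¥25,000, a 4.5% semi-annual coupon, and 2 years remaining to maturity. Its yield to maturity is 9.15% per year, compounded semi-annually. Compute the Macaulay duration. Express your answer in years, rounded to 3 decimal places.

Periodic yield y = 0.04575. Discount each cash flow and weight by its period:
  t   CF        PV=CF/(1+0.04575)^t    t·PV
  1       562.50       537.8915       537.8915
  2       562.50       514.3595     1,028.7190
  3       562.50       491.8571     1,475.5712
  4    25,562.50    21,374.2966    85,497.1866
  Σ                 22,918.4047    88,539.3682
Price P = Σ PV = 22,918.4047.
Macaulay duration = Σ(t·PV) / P = 88,539.3682 / 22,918.4047 = 3.86324 half-year periods.
In years: 3.86324 / 2 = 1.93162 years.

1.932 years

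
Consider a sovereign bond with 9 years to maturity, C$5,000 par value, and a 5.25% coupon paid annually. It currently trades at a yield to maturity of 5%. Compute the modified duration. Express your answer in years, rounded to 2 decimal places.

7.06 years

Periodic yield y = 0.05. First find Macaulay duration:
  t   CF        PV=CF/(1+0.05)^t    t·PV
  1       262.50       250.0000       250.0000
  2       262.50       238.0952       476.1905
  3       262.50       226.7574       680.2721
  4       262.50       215.9594       863.8376
  5       262.50       205.6756     1,028.3781
  6       262.50       195.8815     1,175.2892
  7       262.50       186.5538     1,305.8769
  8       262.50       177.6703     1,421.3627
  9     5,262.50     3,392.2544    30,530.2898
  Σ                  5,088.8478    37,731.4969
P = 5,088.8478; Macaulay duration = 37,731.4969 / 5,088.8478 = 7.41455 years.
Modified duration = D_Mac / (1 + y) = 7.41455 / 1.05 = 7.06147 years.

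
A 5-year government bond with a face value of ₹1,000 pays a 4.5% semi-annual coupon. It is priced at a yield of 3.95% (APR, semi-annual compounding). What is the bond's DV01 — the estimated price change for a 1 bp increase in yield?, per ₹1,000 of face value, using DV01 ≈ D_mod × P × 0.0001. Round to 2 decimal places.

Periodic yield y = 0.01975.
  t   CF        PV=CF/(1+0.01975)^t    t·PV
  1        22.50        22.0642        22.0642
  2        22.50        21.6369        43.2738
  3        22.50        21.2179        63.6536
  4        22.50        20.8069        83.2277
  5        22.50        20.4039       102.0197
  6        22.50        20.0088       120.0526
  7        22.50        19.6212       137.3487
  8        22.50        19.2412       153.9298
  9        22.50        18.8686       169.8172
  10    1,022.50       840.8648     8,408.6481
  Σ                  1,024.7345     9,304.0353
P = 1,024.7345; D_Mac = 9.07946 half-year periods = 4.53973 yrs; D_mod = 4.45181 yrs.
DV01 ≈ 4.45181 × 1,024.7345 × 0.0001 = 0.456192.

₹0.46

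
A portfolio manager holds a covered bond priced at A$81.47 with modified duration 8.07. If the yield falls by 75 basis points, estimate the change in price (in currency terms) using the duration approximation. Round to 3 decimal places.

Duration approximation: ΔP/P ≈ -D_mod · Δy = -8.07 × (-0.0075) = +0.060525.
ΔP ≈ 81.47 × (+0.060525) = +4.93097175.

+A$4.931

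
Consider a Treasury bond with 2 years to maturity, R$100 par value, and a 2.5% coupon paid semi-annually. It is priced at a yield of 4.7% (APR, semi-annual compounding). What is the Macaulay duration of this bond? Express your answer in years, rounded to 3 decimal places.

Periodic yield y = 0.0235. Discount each cash flow and weight by its period:
  t   CF        PV=CF/(1+0.0235)^t    t·PV
  1         1.25         1.2213         1.2213
  2         1.25         1.1933         2.3865
  3         1.25         1.1659         3.4976
  4       101.25        92.2664       369.0657
  Σ                     95.8468       376.1711
Price P = Σ PV = 95.8468.
Macaulay duration = Σ(t·PV) / P = 376.1711 / 95.8468 = 3.92471 half-year periods.
In years: 3.92471 / 2 = 1.96236 years.

1.962 years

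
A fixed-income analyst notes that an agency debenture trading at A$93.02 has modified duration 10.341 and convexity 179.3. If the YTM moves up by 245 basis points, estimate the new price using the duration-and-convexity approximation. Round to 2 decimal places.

A$74.46

Duration effect: -D_mod·Δy = -10.341 × (+0.0245) = -0.2533545
Convexity effect: ½·C·(Δy)² = 0.5 × 179.3 × (0.0245)² = +0.0538124125
ΔP/P ≈ -0.2533545 + 0.0538124125 = -0.1995420875
New price ≈ 93.02 × (1 - 0.1995420875) = 74.45859502075.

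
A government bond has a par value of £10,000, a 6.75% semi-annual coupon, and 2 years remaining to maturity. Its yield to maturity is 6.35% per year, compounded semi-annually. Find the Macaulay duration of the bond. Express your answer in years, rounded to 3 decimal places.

1.905 years

Periodic yield y = 0.03175. Discount each cash flow and weight by its period:
  t   CF        PV=CF/(1+0.03175)^t    t·PV
  1       337.50       327.1141       327.1141
  2       337.50       317.0479       634.0957
  3       337.50       307.2914       921.8741
  4    10,337.50     9,122.5786    36,490.3143
  Σ                 10,074.0319    38,373.3982
Price P = Σ PV = 10,074.0319.
Macaulay duration = Σ(t·PV) / P = 38,373.3982 / 10,074.0319 = 3.80914 half-year periods.
In years: 3.80914 / 2 = 1.90457 years.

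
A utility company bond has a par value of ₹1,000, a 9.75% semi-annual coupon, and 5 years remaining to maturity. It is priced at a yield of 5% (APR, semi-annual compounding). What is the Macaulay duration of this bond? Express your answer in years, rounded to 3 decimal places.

4.169 years

Periodic yield y = 0.025. Discount each cash flow and weight by its period:
  t   CF        PV=CF/(1+0.025)^t    t·PV
  1        48.75        47.5610        47.5610
  2        48.75        46.4010        92.8019
  3        48.75        45.2692       135.8077
  4        48.75        44.1651       176.6604
  5        48.75        43.0879       215.4395
  6        48.75        42.0370       252.2218
  7        48.75        41.0117       287.0818
  8        48.75        40.0114       320.0912
  9        48.75        39.0355       351.3196
  10    1,048.75       819.2818     8,192.8182
  Σ                  1,207.8615    10,071.8030
Price P = Σ PV = 1,207.8615.
Macaulay duration = Σ(t·PV) / P = 10,071.8030 / 1,207.8615 = 8.33854 half-year periods.
In years: 8.33854 / 2 = 4.16927 years.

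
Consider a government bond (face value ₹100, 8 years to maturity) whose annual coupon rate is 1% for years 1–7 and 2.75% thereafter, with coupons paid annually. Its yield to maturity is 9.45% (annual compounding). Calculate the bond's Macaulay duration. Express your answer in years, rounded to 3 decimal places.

7.606 years

Periodic yield y = 0.0945. Discount each cash flow and weight by its year:
  t   CF        PV=CF/(1+0.0945)^t    t·PV
  1         1.00         0.9137         0.9137
  2         1.00         0.8348         1.6695
  3         1.00         0.7627         2.2881
  4         1.00         0.6968         2.7874
  5         1.00         0.6367         3.1834
  6         1.00         0.5817         3.4903
  7         1.00         0.5315         3.7204
  8       102.75        49.8948       399.1588
  Σ                     54.8527       417.2115
Price P = Σ PV = 54.8527.
Macaulay duration = Σ(t·PV) / P = 417.2115 / 54.8527 = 7.60603 years.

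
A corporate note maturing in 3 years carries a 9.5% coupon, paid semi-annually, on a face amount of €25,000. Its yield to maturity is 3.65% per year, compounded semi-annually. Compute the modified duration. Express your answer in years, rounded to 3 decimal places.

Periodic yield y = 0.01825. First find Macaulay duration:
  t   CF        PV=CF/(1+0.01825)^t    t·PV
  1     1,187.50     1,166.2165     1,166.2165
  2     1,187.50     1,145.3146     2,290.6291
  3     1,187.50     1,124.7872     3,374.3616
  4     1,187.50     1,104.6277     4,418.5109
  5     1,187.50     1,084.8296     5,424.1480
  6    26,187.50    23,494.5715   140,967.4287
  Σ                 29,120.3471   157,641.2949
P = 29,120.3471; Macaulay duration = 157,641.2949 / 29,120.3471 = 5.41344 half-year periods = 2.70672 years.
Modified duration = D_Mac / (1 + y) = 2.70672 / 1.01825 = 2.65821 years.

2.658 years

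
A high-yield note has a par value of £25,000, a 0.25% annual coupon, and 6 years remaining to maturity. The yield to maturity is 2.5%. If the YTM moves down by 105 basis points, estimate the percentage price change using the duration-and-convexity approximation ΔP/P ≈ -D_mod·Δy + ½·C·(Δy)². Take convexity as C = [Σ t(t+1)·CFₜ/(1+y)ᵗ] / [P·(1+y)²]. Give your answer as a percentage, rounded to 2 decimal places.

+6.32%

With y = 0.025:
  t   CF        PV=CF/(1+0.025)^t    t·PV        t(t+1)·PV
  1        62.50        60.9756        60.9756         121.9512
  2        62.50        59.4884       118.9768         356.9304
  3        62.50        58.0375       174.1124         696.4496
  4        62.50        56.6219       226.4877       1,132.4383
  5        62.50        55.2409       276.2045       1,657.2268
  6    25,062.50    21,611.3152   129,667.8912     907,675.2385
  Σ                 21,901.6795   130,524.6481     911,640.2348
P = 21,901.6795; D_Mac = 5.95957 yrs; D_mod = 5.81422 yrs; C = 39.61853.
Duration effect: -5.81422 × (-0.0105) = +0.061049
Convexity effect: 0.5 × 39.61853 × (-0.0105)² = +0.0021840
ΔP/P ≈ +0.061049 + 0.0021840 = +0.063233 = +6.3233%.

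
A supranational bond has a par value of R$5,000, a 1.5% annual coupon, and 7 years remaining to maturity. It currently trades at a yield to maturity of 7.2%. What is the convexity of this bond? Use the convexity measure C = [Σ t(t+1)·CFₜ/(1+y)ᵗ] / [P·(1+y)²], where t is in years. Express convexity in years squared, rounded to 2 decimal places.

45.27

With y = 0.072:
  t   CF        PV=CF/(1+0.072)^t    t·PV        t(t+1)·PV
  1        75.00        69.9627        69.9627         139.9254
  2        75.00        65.2637       130.5274         391.5822
  3        75.00        60.8803       182.6410         730.5638
  4        75.00        56.7913       227.1654       1,135.8268
  5        75.00        52.9770       264.8850       1,589.3099
  6        75.00        49.4188       296.5130       2,075.5913
  7     5,075.00     3,119.4106    21,835.8745     174,686.9958
  Σ                  3,474.7045    23,007.5689     180,749.7952
P = 3,474.7045.
Convexity = Σ t(t+1)·PV / [P·(1+y)²] = 180,749.7952 / (3,474.7045 × 1.149184) = 45.26582.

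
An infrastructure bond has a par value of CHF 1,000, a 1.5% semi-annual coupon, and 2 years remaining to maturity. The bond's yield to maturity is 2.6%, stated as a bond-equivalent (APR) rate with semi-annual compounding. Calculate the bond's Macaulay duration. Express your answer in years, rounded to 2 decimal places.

Periodic yield y = 0.013. Discount each cash flow and weight by its period:
  t   CF        PV=CF/(1+0.013)^t    t·PV
  1         7.50         7.4038         7.4038
  2         7.50         7.3087        14.6175
  3         7.50         7.2149        21.6448
  4     1,007.50       956.7694     3,827.0776
  Σ                    978.6968     3,870.7436
Price P = Σ PV = 978.6968.
Macaulay duration = Σ(t·PV) / P = 3,870.7436 / 978.6968 = 3.95500 half-year periods.
In years: 3.95500 / 2 = 1.97750 years.

1.98 years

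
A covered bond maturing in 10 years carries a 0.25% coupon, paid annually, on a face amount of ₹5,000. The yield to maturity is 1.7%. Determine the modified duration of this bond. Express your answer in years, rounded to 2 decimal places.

Periodic yield y = 0.017. First find Macaulay duration:
  t   CF        PV=CF/(1+0.017)^t    t·PV
  1        12.50        12.2911        12.2911
  2        12.50        12.0856        24.1712
  3        12.50        11.8836        35.6507
  4        12.50        11.6849        46.7397
  5        12.50        11.4896        57.4480
  6        12.50        11.2976        67.7853
  7        12.50        11.1087        77.7609
  8        12.50        10.9230        87.3841
  9        12.50        10.7404        96.6638
  10    5,012.50     4,234.9165    42,349.1655
  Σ                  4,338.4210    42,855.0603
P = 4,338.4210; Macaulay duration = 42,855.0603 / 4,338.4210 = 9.87803 years.
Modified duration = D_Mac / (1 + y) = 9.87803 / 1.017 = 9.71291 years.

9.71 years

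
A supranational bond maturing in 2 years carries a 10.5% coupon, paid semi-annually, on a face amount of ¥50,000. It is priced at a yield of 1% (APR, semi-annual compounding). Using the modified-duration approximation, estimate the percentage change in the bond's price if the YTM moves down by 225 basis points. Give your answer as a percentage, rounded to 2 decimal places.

+4.18%

Periodic yield y = 0.005. Modified duration first:
  t   CF        PV=CF/(1+0.005)^t    t·PV
  1     2,625.00     2,611.9403     2,611.9403
  2     2,625.00     2,598.9456     5,197.8911
  3     2,625.00     2,586.0155     7,758.0465
  4    52,625.00    51,585.5258   206,342.1033
  Σ                 59,382.4272   221,909.9812
P = 59,382.4272; D_Mac = 3.73696 half-year periods = 1.86848 yrs; D_mod = 1.86848/(1+0.005) = 1.85919 yrs.
ΔP/P ≈ -D_mod · Δy = -1.85919 × (-0.0225) = +0.041832 = +4.1832%.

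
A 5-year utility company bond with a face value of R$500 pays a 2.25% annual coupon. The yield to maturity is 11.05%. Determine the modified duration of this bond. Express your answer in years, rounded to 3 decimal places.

Periodic yield y = 0.1105. First find Macaulay duration:
  t   CF        PV=CF/(1+0.1105)^t    t·PV
  1        11.25        10.1306        10.1306
  2        11.25         9.1225        18.2451
  3        11.25         8.2148        24.6444
  4        11.25         7.3974        29.5895
  5       511.25       302.7196     1,513.5979
  Σ                    337.5849     1,596.2075
P = 337.5849; Macaulay duration = 1,596.2075 / 337.5849 = 4.72831 years.
Modified duration = D_Mac / (1 + y) = 4.72831 / 1.1105 = 4.25782 years.

4.258 years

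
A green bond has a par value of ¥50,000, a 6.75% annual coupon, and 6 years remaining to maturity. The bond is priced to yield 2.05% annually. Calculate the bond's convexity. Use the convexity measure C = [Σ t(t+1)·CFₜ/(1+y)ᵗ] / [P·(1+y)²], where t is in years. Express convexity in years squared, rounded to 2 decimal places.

With y = 0.0205:
  t   CF        PV=CF/(1+0.0205)^t    t·PV        t(t+1)·PV
  1     3,375.00     3,307.2024     3,307.2024       6,614.4047
  2     3,375.00     3,240.7666     6,481.5333      19,444.5998
  3     3,375.00     3,175.6655     9,526.9965      38,107.9859
  4     3,375.00     3,111.8721    12,447.4885      62,237.4423
  5     3,375.00     3,049.3602    15,246.8012      91,480.8069
  6    53,375.00    47,256.3129   283,537.8776   1,984,765.1429
  Σ                 63,141.1798   330,547.8993   2,202,650.3826
P = 63,141.1798.
Convexity = Σ t(t+1)·PV / [P·(1+y)²] = 2,202,650.3826 / (63,141.1798 × 1.041420) = 33.49707.

33.50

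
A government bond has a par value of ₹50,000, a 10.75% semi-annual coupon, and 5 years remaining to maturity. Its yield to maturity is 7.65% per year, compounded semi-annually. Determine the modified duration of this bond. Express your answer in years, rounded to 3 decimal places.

3.912 years

Periodic yield y = 0.03825. First find Macaulay duration:
  t   CF        PV=CF/(1+0.03825)^t    t·PV
  1     2,687.50     2,588.4902     2,588.4902
  2     2,687.50     2,493.1281     4,986.2562
  3     2,687.50     2,401.2792     7,203.8375
  4     2,687.50     2,312.8140     9,251.2561
  5     2,687.50     2,227.6080    11,138.0401
  6     2,687.50     2,145.5411    12,873.2465
  7     2,687.50     2,066.4975    14,465.4828
  8     2,687.50     1,990.3660    15,922.9284
  9     2,687.50     1,917.0393    17,253.3536
  10   52,687.50    36,198.3016   361,983.0160
  Σ                 56,341.0651   457,665.9075
P = 56,341.0651; Macaulay duration = 457,665.9075 / 56,341.0651 = 8.12313 half-year periods = 4.06157 years.
Modified duration = D_Mac / (1 + y) = 4.06157 / 1.03825 = 3.91193 years.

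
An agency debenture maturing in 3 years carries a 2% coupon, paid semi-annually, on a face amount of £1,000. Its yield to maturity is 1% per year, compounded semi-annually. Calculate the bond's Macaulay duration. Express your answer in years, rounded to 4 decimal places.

Periodic yield y = 0.005. Discount each cash flow and weight by its period:
  t   CF        PV=CF/(1+0.005)^t    t·PV
  1        10.00         9.9502         9.9502
  2        10.00         9.9007        19.8015
  3        10.00         9.8515        29.5545
  4        10.00         9.8025        39.2099
  5        10.00         9.7537        48.7685
  6     1,010.00       980.2233     5,881.3396
  Σ                  1,029.4819     6,028.6242
Price P = Σ PV = 1,029.4819.
Macaulay duration = Σ(t·PV) / P = 6,028.6242 / 1,029.4819 = 5.85598 half-year periods.
In years: 5.85598 / 2 = 2.92799 years.

2.9280 years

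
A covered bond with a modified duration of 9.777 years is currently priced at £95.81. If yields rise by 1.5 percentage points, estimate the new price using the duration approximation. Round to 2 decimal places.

Duration approximation: ΔP/P ≈ -D_mod · Δy = -9.777 × (+0.015) = -0.146655.
New price ≈ 95.81 × (1 - 0.146655) = 81.75898445.

£81.76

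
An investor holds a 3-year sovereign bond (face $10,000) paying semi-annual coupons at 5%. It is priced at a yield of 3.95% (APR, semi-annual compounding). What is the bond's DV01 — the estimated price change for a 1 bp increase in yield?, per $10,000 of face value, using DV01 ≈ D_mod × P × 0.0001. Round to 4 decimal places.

$2.8528

Periodic yield y = 0.01975.
  t   CF        PV=CF/(1+0.01975)^t    t·PV
  1       250.00       245.1581       245.1581
  2       250.00       240.4100       480.8201
  3       250.00       235.7539       707.2617
  4       250.00       231.1879       924.7517
  5       250.00       226.7104     1,133.5520
  6    10,250.00     9,115.1030    54,690.6181
  Σ                 10,294.3234    58,182.1617
P = 10,294.3234; D_Mac = 5.65187 half-year periods = 2.82593 yrs; D_mod = 2.77120 yrs.
DV01 ≈ 2.77120 × 10,294.3234 × 0.0001 = 2.852766.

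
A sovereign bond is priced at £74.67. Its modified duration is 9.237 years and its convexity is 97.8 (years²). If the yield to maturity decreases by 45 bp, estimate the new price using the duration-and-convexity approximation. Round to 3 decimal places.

Duration effect: -D_mod·Δy = -9.237 × (-0.0045) = +0.0415665
Convexity effect: ½·C·(Δy)² = 0.5 × 97.8 × (-0.0045)² = +0.000990225
ΔP/P ≈ +0.0415665 + 0.000990225 = +0.042556725
New price ≈ 74.67 × (1 + 0.042556725) = 77.84771065575.

£77.848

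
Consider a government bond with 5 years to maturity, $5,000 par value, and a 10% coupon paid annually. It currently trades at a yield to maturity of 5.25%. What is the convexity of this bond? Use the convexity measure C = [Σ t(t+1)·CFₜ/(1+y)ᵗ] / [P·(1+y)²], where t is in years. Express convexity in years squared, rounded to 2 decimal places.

21.70

With y = 0.0525:
  t   CF        PV=CF/(1+0.0525)^t    t·PV        t(t+1)·PV
  1       500.00       475.0594       475.0594         950.1188
  2       500.00       451.3628       902.7257       2,708.1770
  3       500.00       428.8483     1,286.5449       5,146.1796
  4       500.00       407.4568     1,629.8273       8,149.1363
  5     5,500.00     4,258.4560    21,292.2801     127,753.6808
  Σ                  6,021.1834    25,586.4373     144,707.2924
P = 6,021.1834.
Convexity = Σ t(t+1)·PV / [P·(1+y)²] = 144,707.2924 / (6,021.1834 × 1.107756) = 21.69523.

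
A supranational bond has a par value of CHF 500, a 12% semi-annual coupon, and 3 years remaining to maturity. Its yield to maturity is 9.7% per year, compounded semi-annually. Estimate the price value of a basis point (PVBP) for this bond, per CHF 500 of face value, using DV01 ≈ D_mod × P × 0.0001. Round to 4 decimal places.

Periodic yield y = 0.0485.
  t   CF        PV=CF/(1+0.0485)^t    t·PV
  1        30.00        28.6123        28.6123
  2        30.00        27.2888        54.5776
  3        30.00        26.0265        78.0795
  4        30.00        24.8226        99.2905
  5        30.00        23.6744       118.3720
  6       530.00       398.9011     2,393.4067
  Σ                    529.3258     2,772.3387
P = 529.3258; D_Mac = 5.23749 half-year periods = 2.61875 yrs; D_mod = 2.49761 yrs.
DV01 ≈ 2.49761 × 529.3258 × 0.0001 = 0.132205.

CHF 0.1322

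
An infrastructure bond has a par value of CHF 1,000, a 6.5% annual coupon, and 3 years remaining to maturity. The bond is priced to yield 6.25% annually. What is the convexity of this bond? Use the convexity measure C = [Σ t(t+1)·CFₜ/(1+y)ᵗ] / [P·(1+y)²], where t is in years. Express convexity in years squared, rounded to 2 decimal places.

9.79

With y = 0.0625:
  t   CF        PV=CF/(1+0.0625)^t    t·PV        t(t+1)·PV
  1        65.00        61.1765        61.1765         122.3529
  2        65.00        57.5779       115.1557         345.4671
  3     1,065.00       887.8974     2,663.6922      10,654.7690
  Σ                  1,006.6517     2,840.0244      11,122.5890
P = 1,006.6517.
Convexity = Σ t(t+1)·PV / [P·(1+y)²] = 11,122.5890 / (1,006.6517 × 1.128906) = 9.78743.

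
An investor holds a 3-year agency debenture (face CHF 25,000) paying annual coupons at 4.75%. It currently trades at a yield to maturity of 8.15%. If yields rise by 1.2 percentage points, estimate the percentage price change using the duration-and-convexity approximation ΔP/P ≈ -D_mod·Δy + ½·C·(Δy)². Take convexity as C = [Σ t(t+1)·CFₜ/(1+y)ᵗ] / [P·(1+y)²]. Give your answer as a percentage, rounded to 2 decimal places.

With y = 0.0815:
  t   CF        PV=CF/(1+0.0815)^t    t·PV        t(t+1)·PV
  1     1,187.50     1,098.0120     1,098.0120       2,196.0240
  2     1,187.50     1,015.2677     2,030.5354       6,091.6062
  3    26,187.50    20,702.1032    62,106.3096     248,425.2383
  Σ                 22,815.3829    65,234.8570     256,712.8685
P = 22,815.3829; D_Mac = 2.85925 yrs; D_mod = 2.64378 yrs; C = 9.61982.
Duration effect: -2.64378 × (+0.012) = -0.031725
Convexity effect: 0.5 × 9.61982 × (0.012)² = +0.0006926
ΔP/P ≈ -0.031725 + 0.0006926 = -0.031033 = -3.1033%.

-3.10%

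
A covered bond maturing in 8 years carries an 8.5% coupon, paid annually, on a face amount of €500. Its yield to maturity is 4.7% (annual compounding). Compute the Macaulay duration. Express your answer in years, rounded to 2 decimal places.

6.33 years

Periodic yield y = 0.047. Discount each cash flow and weight by its year:
  t   CF        PV=CF/(1+0.047)^t    t·PV
  1        42.50        40.5922        40.5922
  2        42.50        38.7700        77.5400
  3        42.50        37.0296       111.0888
  4        42.50        35.3673       141.4693
  5        42.50        33.7797       168.8984
  6        42.50        32.2633       193.5798
  7        42.50        30.8150       215.7050
  8       542.50       375.6871     3,005.4968
  Σ                    624.3041     3,954.3702
Price P = Σ PV = 624.3041.
Macaulay duration = Σ(t·PV) / P = 3,954.3702 / 624.3041 = 6.33404 years.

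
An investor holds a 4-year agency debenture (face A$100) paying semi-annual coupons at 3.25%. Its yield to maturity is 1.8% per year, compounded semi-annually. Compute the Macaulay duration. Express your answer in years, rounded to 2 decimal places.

Periodic yield y = 0.009. Discount each cash flow and weight by its period:
  t   CF        PV=CF/(1+0.009)^t    t·PV
  1        1.625         1.6105         1.6105
  2        1.625         1.5961         3.1923
  3        1.625         1.5819         4.7457
  4        1.625         1.5678         6.2712
  5        1.625         1.5538         7.7690
  6        1.625         1.5399         9.2397
  7        1.625         1.5262        10.6835
  8      101.625        94.5957       756.7653
  Σ                    105.5720       800.2772
Price P = Σ PV = 105.5720.
Macaulay duration = Σ(t·PV) / P = 800.2772 / 105.5720 = 7.58039 half-year periods.
In years: 7.58039 / 2 = 3.79020 years.

3.79 years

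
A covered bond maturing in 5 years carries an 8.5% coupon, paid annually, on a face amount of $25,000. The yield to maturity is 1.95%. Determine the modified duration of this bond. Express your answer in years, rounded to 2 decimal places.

4.29 years

Periodic yield y = 0.0195. First find Macaulay duration:
  t   CF        PV=CF/(1+0.0195)^t    t·PV
  1     2,125.00     2,084.3551     2,084.3551
  2     2,125.00     2,044.4876     4,088.9751
  3     2,125.00     2,005.3826     6,016.1478
  4     2,125.00     1,967.0256     7,868.1024
  5    27,125.00    24,628.2524   123,141.2621
  Σ                 32,729.5033   143,198.8426
P = 32,729.5033; Macaulay duration = 143,198.8426 / 32,729.5033 = 4.37522 years.
Modified duration = D_Mac / (1 + y) = 4.37522 / 1.0195 = 4.29154 years.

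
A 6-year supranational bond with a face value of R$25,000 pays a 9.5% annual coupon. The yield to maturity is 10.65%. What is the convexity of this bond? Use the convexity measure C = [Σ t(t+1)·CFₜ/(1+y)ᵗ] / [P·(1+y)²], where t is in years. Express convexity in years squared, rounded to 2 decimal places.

With y = 0.1065:
  t   CF        PV=CF/(1+0.1065)^t    t·PV        t(t+1)·PV
  1     2,375.00     2,146.4076     2,146.4076       4,292.8152
  2     2,375.00     1,939.8171     3,879.6341      11,638.9024
  3     2,375.00     1,753.1108     5,259.3323      21,037.3293
  4     2,375.00     1,584.3749     6,337.4994      31,687.4971
  5     2,375.00     1,431.8797     7,159.3983      42,956.3901
  6    27,375.00    14,915.7680    89,494.6077     626,462.2539
  Σ                 23,771.3579   114,276.8795     738,075.1880
P = 23,771.3579.
Convexity = Σ t(t+1)·PV / [P·(1+y)²] = 738,075.1880 / (23,771.3579 × 1.224342) = 25.35968.

25.36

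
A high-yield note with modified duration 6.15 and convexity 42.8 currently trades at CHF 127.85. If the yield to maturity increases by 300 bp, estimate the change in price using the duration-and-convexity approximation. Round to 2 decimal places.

-CHF 21.13

Duration effect: -D_mod·Δy = -6.15 × (+0.03) = -0.184500
Convexity effect: ½·C·(Δy)² = 0.5 × 42.8 × (0.03)² = +0.0192600
ΔP/P ≈ -0.184500 + 0.0192600 = -0.165240
ΔP ≈ 127.85 × (-0.165240) = -21.125934.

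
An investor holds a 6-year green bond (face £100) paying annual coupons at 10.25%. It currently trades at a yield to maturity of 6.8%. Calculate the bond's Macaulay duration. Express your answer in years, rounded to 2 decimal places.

4.86 years

Periodic yield y = 0.068. Discount each cash flow and weight by its year:
  t   CF        PV=CF/(1+0.068)^t    t·PV
  1        10.25         9.5974         9.5974
  2        10.25         8.9863        17.9726
  3        10.25         8.4141        25.2424
  4        10.25         7.8784        31.5137
  5        10.25         7.3768        36.8840
  6       110.25        74.2935       445.7613
  Σ                    116.5466       566.9713
Price P = Σ PV = 116.5466.
Macaulay duration = Σ(t·PV) / P = 566.9713 / 116.5466 = 4.86476 years.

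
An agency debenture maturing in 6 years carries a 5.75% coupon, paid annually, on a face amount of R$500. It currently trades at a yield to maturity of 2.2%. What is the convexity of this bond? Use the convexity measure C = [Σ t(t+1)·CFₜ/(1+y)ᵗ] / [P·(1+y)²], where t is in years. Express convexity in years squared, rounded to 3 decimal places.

34.114

With y = 0.022:
  t   CF        PV=CF/(1+0.022)^t    t·PV        t(t+1)·PV
  1        28.75        28.1311        28.1311          56.2622
  2        28.75        27.5256        55.0511         165.1533
  3        28.75        26.9330        80.7991         323.1963
  4        28.75        26.3533       105.4130         527.0651
  5        28.75        25.7860       128.9298         773.5789
  6       528.75       464.0289     2,784.1732      19,489.2127
  Σ                    598.7578     3,182.4974      21,334.4686
P = 598.7578.
Convexity = Σ t(t+1)·PV / [P·(1+y)²] = 21,334.4686 / (598.7578 × 1.044484) = 34.11370.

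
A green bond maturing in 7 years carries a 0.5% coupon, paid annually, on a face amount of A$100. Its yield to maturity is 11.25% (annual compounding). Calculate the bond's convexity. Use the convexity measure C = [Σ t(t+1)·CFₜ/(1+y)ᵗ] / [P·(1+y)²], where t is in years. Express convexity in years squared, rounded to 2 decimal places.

43.89

With y = 0.1125:
  t   CF        PV=CF/(1+0.1125)^t    t·PV        t(t+1)·PV
  1         0.50         0.4494         0.4494           0.8989
  2         0.50         0.4040         0.8080           2.4239
  3         0.50         0.3631         1.0894           4.3576
  4         0.50         0.3264         1.3057           6.5283
  5         0.50         0.2934         1.4670           8.8022
  6         0.50         0.2637         1.5824          11.0769
  7       100.50        47.6503       333.5523       2,668.4186
  Σ                     49.7505       340.2543       2,702.5064
P = 49.7505.
Convexity = Σ t(t+1)·PV / [P·(1+y)²] = 2,702.5064 / (49.7505 × 1.237656) = 43.89041.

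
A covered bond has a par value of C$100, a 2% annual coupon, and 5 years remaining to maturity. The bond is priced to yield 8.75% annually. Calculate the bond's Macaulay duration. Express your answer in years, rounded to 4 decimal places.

Periodic yield y = 0.0875. Discount each cash flow and weight by its year:
  t   CF        PV=CF/(1+0.0875)^t    t·PV
  1         2.00         1.8391         1.8391
  2         2.00         1.6911         3.3822
  3         2.00         1.5550         4.6651
  4         2.00         1.4299         5.7197
  5       102.00        67.0585       335.2925
  Σ                     73.5737       350.8986
Price P = Σ PV = 73.5737.
Macaulay duration = Σ(t·PV) / P = 350.8986 / 73.5737 = 4.76935 years.

4.7694 years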